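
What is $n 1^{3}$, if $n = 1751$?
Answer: $1751$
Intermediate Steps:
$n 1^{3} = 1751 \cdot 1^{3} = 1751 \cdot 1 = 1751$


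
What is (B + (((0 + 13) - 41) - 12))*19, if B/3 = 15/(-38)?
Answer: -1565/2 ≈ -782.50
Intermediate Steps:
B = -45/38 (B = 3*(15/(-38)) = 3*(15*(-1/38)) = 3*(-15/38) = -45/38 ≈ -1.1842)
(B + (((0 + 13) - 41) - 12))*19 = (-45/38 + (((0 + 13) - 41) - 12))*19 = (-45/38 + ((13 - 41) - 12))*19 = (-45/38 + (-28 - 12))*19 = (-45/38 - 40)*19 = -1565/38*19 = -1565/2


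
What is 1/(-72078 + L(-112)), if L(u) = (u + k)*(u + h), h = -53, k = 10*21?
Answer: -1/88248 ≈ -1.1332e-5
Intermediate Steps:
k = 210
L(u) = (-53 + u)*(210 + u) (L(u) = (u + 210)*(u - 53) = (210 + u)*(-53 + u) = (-53 + u)*(210 + u))
1/(-72078 + L(-112)) = 1/(-72078 + (-11130 + (-112)² + 157*(-112))) = 1/(-72078 + (-11130 + 12544 - 17584)) = 1/(-72078 - 16170) = 1/(-88248) = -1/88248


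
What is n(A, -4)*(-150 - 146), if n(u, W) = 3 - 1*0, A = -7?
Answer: -888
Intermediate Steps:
n(u, W) = 3 (n(u, W) = 3 + 0 = 3)
n(A, -4)*(-150 - 146) = 3*(-150 - 146) = 3*(-296) = -888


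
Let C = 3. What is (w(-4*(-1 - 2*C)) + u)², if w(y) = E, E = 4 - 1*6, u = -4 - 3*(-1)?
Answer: 9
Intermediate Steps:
u = -1 (u = -4 + 3 = -1)
E = -2 (E = 4 - 6 = -2)
w(y) = -2
(w(-4*(-1 - 2*C)) + u)² = (-2 - 1)² = (-3)² = 9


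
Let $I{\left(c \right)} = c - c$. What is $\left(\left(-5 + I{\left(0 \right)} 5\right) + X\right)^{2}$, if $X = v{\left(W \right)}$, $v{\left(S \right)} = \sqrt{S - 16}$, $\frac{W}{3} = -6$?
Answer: $\left(5 - i \sqrt{34}\right)^{2} \approx -9.0 - 58.31 i$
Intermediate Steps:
$I{\left(c \right)} = 0$
$W = -18$ ($W = 3 \left(-6\right) = -18$)
$v{\left(S \right)} = \sqrt{-16 + S}$
$X = i \sqrt{34}$ ($X = \sqrt{-16 - 18} = \sqrt{-34} = i \sqrt{34} \approx 5.8309 i$)
$\left(\left(-5 + I{\left(0 \right)} 5\right) + X\right)^{2} = \left(\left(-5 + 0 \cdot 5\right) + i \sqrt{34}\right)^{2} = \left(\left(-5 + 0\right) + i \sqrt{34}\right)^{2} = \left(-5 + i \sqrt{34}\right)^{2}$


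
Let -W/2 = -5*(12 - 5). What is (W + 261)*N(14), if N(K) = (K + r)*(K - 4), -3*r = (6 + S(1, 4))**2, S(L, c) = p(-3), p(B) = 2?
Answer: -72820/3 ≈ -24273.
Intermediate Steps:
S(L, c) = 2
W = 70 (W = -(-10)*(12 - 5) = -(-10)*7 = -2*(-35) = 70)
r = -64/3 (r = -(6 + 2)**2/3 = -1/3*8**2 = -1/3*64 = -64/3 ≈ -21.333)
N(K) = (-4 + K)*(-64/3 + K) (N(K) = (K - 64/3)*(K - 4) = (-64/3 + K)*(-4 + K) = (-4 + K)*(-64/3 + K))
(W + 261)*N(14) = (70 + 261)*(256/3 + 14**2 - 76/3*14) = 331*(256/3 + 196 - 1064/3) = 331*(-220/3) = -72820/3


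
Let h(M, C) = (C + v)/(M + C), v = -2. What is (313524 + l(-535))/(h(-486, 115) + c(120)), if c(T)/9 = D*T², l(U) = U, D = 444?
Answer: 116118919/21348230287 ≈ 0.0054393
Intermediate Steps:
c(T) = 3996*T² (c(T) = 9*(444*T²) = 3996*T²)
h(M, C) = (-2 + C)/(C + M) (h(M, C) = (C - 2)/(M + C) = (-2 + C)/(C + M))
(313524 + l(-535))/(h(-486, 115) + c(120)) = (313524 - 535)/((-2 + 115)/(115 - 486) + 3996*120²) = 312989/(113/(-371) + 3996*14400) = 312989/(-1/371*113 + 57542400) = 312989/(-113/371 + 57542400) = 312989/(21348230287/371) = 312989*(371/21348230287) = 116118919/21348230287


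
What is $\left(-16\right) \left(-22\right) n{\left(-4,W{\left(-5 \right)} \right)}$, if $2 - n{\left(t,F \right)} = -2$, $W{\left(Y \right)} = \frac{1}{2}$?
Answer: $1408$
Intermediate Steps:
$W{\left(Y \right)} = \frac{1}{2}$
$n{\left(t,F \right)} = 4$ ($n{\left(t,F \right)} = 2 - -2 = 2 + 2 = 4$)
$\left(-16\right) \left(-22\right) n{\left(-4,W{\left(-5 \right)} \right)} = \left(-16\right) \left(-22\right) 4 = 352 \cdot 4 = 1408$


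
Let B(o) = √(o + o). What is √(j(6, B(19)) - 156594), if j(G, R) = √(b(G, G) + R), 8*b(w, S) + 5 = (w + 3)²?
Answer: √(-626376 + 2*√2*√(19 + 2*√38))/2 ≈ 395.71*I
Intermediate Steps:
b(w, S) = -5/8 + (3 + w)²/8 (b(w, S) = -5/8 + (w + 3)²/8 = -5/8 + (3 + w)²/8)
B(o) = √2*√o (B(o) = √(2*o) = √2*√o)
j(G, R) = √(-5/8 + R + (3 + G)²/8) (j(G, R) = √((-5/8 + (3 + G)²/8) + R) = √(-5/8 + R + (3 + G)²/8))
√(j(6, B(19)) - 156594) = √(√(-10 + 2*(3 + 6)² + 16*(√2*√19))/4 - 156594) = √(√(-10 + 2*9² + 16*√38)/4 - 156594) = √(√(-10 + 2*81 + 16*√38)/4 - 156594) = √(√(-10 + 162 + 16*√38)/4 - 156594) = √(√(152 + 16*√38)/4 - 156594) = √(-156594 + √(152 + 16*√38)/4)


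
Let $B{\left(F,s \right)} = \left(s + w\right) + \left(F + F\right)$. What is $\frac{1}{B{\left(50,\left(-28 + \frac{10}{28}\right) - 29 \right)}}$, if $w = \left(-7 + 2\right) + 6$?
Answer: $\frac{14}{621} \approx 0.022544$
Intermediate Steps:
$w = 1$ ($w = -5 + 6 = 1$)
$B{\left(F,s \right)} = 1 + s + 2 F$ ($B{\left(F,s \right)} = \left(s + 1\right) + \left(F + F\right) = \left(1 + s\right) + 2 F = 1 + s + 2 F$)
$\frac{1}{B{\left(50,\left(-28 + \frac{10}{28}\right) - 29 \right)}} = \frac{1}{1 - \left(57 - \frac{5}{14}\right) + 2 \cdot 50} = \frac{1}{1 + \left(\left(-28 + 10 \cdot \frac{1}{28}\right) - 29\right) + 100} = \frac{1}{1 + \left(\left(-28 + \frac{5}{14}\right) - 29\right) + 100} = \frac{1}{1 - \frac{793}{14} + 100} = \frac{1}{\frac{621}{14}} = \frac{14}{621}$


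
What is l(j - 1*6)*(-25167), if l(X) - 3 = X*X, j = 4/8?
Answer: -3347211/4 ≈ -8.3680e+5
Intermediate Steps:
j = 1/2 (j = 4*(1/8) = 1/2 ≈ 0.50000)
l(X) = 3 + X**2 (l(X) = 3 + X*X = 3 + X**2)
l(j - 1*6)*(-25167) = (3 + (1/2 - 1*6)**2)*(-25167) = (3 + (1/2 - 6)**2)*(-25167) = (3 + (-11/2)**2)*(-25167) = (3 + 121/4)*(-25167) = (133/4)*(-25167) = -3347211/4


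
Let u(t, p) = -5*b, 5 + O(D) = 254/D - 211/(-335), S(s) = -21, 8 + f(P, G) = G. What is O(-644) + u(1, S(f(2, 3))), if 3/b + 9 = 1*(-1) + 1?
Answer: -1002509/323610 ≈ -3.0979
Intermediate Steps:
f(P, G) = -8 + G
b = -⅓ (b = 3/(-9 + (1*(-1) + 1)) = 3/(-9 + (-1 + 1)) = 3/(-9 + 0) = 3/(-9) = 3*(-⅑) = -⅓ ≈ -0.33333)
O(D) = -1464/335 + 254/D (O(D) = -5 + (254/D - 211/(-335)) = -5 + (254/D - 211*(-1/335)) = -5 + (254/D + 211/335) = -5 + (211/335 + 254/D) = -1464/335 + 254/D)
u(t, p) = 5/3 (u(t, p) = -5*(-⅓) = 5/3)
O(-644) + u(1, S(f(2, 3))) = (-1464/335 + 254/(-644)) + 5/3 = (-1464/335 + 254*(-1/644)) + 5/3 = (-1464/335 - 127/322) + 5/3 = -513953/107870 + 5/3 = -1002509/323610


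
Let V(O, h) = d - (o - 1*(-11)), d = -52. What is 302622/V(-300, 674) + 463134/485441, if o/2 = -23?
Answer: -146897253024/8252497 ≈ -17800.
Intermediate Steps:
o = -46 (o = 2*(-23) = -46)
V(O, h) = -17 (V(O, h) = -52 - (-46 - 1*(-11)) = -52 - (-46 + 11) = -52 - 1*(-35) = -52 + 35 = -17)
302622/V(-300, 674) + 463134/485441 = 302622/(-17) + 463134/485441 = 302622*(-1/17) + 463134*(1/485441) = -302622/17 + 463134/485441 = -146897253024/8252497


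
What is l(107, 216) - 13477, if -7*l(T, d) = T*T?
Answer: -105788/7 ≈ -15113.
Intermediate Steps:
l(T, d) = -T**2/7 (l(T, d) = -T*T/7 = -T**2/7)
l(107, 216) - 13477 = -1/7*107**2 - 13477 = -1/7*11449 - 13477 = -11449/7 - 13477 = -105788/7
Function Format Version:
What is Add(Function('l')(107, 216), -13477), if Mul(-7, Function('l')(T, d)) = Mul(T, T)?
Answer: Rational(-105788, 7) ≈ -15113.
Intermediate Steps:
Function('l')(T, d) = Mul(Rational(-1, 7), Pow(T, 2)) (Function('l')(T, d) = Mul(Rational(-1, 7), Mul(T, T)) = Mul(Rational(-1, 7), Pow(T, 2)))
Add(Function('l')(107, 216), -13477) = Add(Mul(Rational(-1, 7), Pow(107, 2)), -13477) = Add(Mul(Rational(-1, 7), 11449), -13477) = Add(Rational(-11449, 7), -13477) = Rational(-105788, 7)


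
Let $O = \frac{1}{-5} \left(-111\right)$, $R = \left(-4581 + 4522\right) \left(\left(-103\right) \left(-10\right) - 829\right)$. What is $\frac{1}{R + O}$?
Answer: $- \frac{5}{59184} \approx -8.4482 \cdot 10^{-5}$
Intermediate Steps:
$R = -11859$ ($R = - 59 \left(1030 - 829\right) = \left(-59\right) 201 = -11859$)
$O = \frac{111}{5}$ ($O = \left(- \frac{1}{5}\right) \left(-111\right) = \frac{111}{5} \approx 22.2$)
$\frac{1}{R + O} = \frac{1}{-11859 + \frac{111}{5}} = \frac{1}{- \frac{59184}{5}} = - \frac{5}{59184}$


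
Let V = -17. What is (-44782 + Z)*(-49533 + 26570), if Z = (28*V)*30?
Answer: 1356240706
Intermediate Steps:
Z = -14280 (Z = (28*(-17))*30 = -476*30 = -14280)
(-44782 + Z)*(-49533 + 26570) = (-44782 - 14280)*(-49533 + 26570) = -59062*(-22963) = 1356240706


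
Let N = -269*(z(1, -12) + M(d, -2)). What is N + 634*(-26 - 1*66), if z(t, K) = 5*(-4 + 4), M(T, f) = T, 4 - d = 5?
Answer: -58059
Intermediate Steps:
d = -1 (d = 4 - 1*5 = 4 - 5 = -1)
z(t, K) = 0 (z(t, K) = 5*0 = 0)
N = 269 (N = -269*(0 - 1) = -269*(-1) = 269)
N + 634*(-26 - 1*66) = 269 + 634*(-26 - 1*66) = 269 + 634*(-26 - 66) = 269 + 634*(-92) = 269 - 58328 = -58059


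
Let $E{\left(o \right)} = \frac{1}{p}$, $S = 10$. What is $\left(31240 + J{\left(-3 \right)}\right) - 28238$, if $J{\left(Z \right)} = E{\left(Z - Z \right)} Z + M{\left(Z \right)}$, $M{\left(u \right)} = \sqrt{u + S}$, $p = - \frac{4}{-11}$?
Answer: $\frac{11975}{4} + \sqrt{7} \approx 2996.4$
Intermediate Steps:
$p = \frac{4}{11}$ ($p = \left(-4\right) \left(- \frac{1}{11}\right) = \frac{4}{11} \approx 0.36364$)
$M{\left(u \right)} = \sqrt{10 + u}$ ($M{\left(u \right)} = \sqrt{u + 10} = \sqrt{10 + u}$)
$E{\left(o \right)} = \frac{11}{4}$ ($E{\left(o \right)} = \frac{1}{\frac{4}{11}} = \frac{11}{4}$)
$J{\left(Z \right)} = \sqrt{10 + Z} + \frac{11 Z}{4}$ ($J{\left(Z \right)} = \frac{11 Z}{4} + \sqrt{10 + Z} = \sqrt{10 + Z} + \frac{11 Z}{4}$)
$\left(31240 + J{\left(-3 \right)}\right) - 28238 = \left(31240 + \left(\sqrt{10 - 3} + \frac{11}{4} \left(-3\right)\right)\right) - 28238 = \left(31240 - \left(\frac{33}{4} - \sqrt{7}\right)\right) - 28238 = \left(\frac{124927}{4} + \sqrt{7}\right) - 28238 = \frac{11975}{4} + \sqrt{7}$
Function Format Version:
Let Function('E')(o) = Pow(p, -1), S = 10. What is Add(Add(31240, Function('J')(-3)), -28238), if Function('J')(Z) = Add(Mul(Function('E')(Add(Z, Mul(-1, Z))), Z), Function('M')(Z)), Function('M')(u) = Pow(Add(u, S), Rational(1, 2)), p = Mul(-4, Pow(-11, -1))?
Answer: Add(Rational(11975, 4), Pow(7, Rational(1, 2))) ≈ 2996.4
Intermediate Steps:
p = Rational(4, 11) (p = Mul(-4, Rational(-1, 11)) = Rational(4, 11) ≈ 0.36364)
Function('M')(u) = Pow(Add(10, u), Rational(1, 2)) (Function('M')(u) = Pow(Add(u, 10), Rational(1, 2)) = Pow(Add(10, u), Rational(1, 2)))
Function('E')(o) = Rational(11, 4) (Function('E')(o) = Pow(Rational(4, 11), -1) = Rational(11, 4))
Function('J')(Z) = Add(Pow(Add(10, Z), Rational(1, 2)), Mul(Rational(11, 4), Z)) (Function('J')(Z) = Add(Mul(Rational(11, 4), Z), Pow(Add(10, Z), Rational(1, 2))) = Add(Pow(Add(10, Z), Rational(1, 2)), Mul(Rational(11, 4), Z)))
Add(Add(31240, Function('J')(-3)), -28238) = Add(Add(31240, Add(Pow(Add(10, -3), Rational(1, 2)), Mul(Rational(11, 4), -3))), -28238) = Add(Add(31240, Add(Pow(7, Rational(1, 2)), Rational(-33, 4))), -28238) = Add(Add(31240, Add(Rational(-33, 4), Pow(7, Rational(1, 2)))), -28238) = Add(Add(Rational(124927, 4), Pow(7, Rational(1, 2))), -28238) = Add(Rational(11975, 4), Pow(7, Rational(1, 2)))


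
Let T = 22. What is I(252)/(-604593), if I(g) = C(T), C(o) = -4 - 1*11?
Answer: 5/201531 ≈ 2.4810e-5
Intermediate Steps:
C(o) = -15 (C(o) = -4 - 11 = -15)
I(g) = -15
I(252)/(-604593) = -15/(-604593) = -15*(-1/604593) = 5/201531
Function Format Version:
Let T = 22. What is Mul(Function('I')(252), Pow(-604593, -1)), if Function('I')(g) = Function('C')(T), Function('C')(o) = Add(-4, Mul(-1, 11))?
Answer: Rational(5, 201531) ≈ 2.4810e-5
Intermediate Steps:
Function('C')(o) = -15 (Function('C')(o) = Add(-4, -11) = -15)
Function('I')(g) = -15
Mul(Function('I')(252), Pow(-604593, -1)) = Mul(-15, Pow(-604593, -1)) = Mul(-15, Rational(-1, 604593)) = Rational(5, 201531)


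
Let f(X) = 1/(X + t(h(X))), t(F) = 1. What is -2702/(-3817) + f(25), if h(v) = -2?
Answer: 74069/99242 ≈ 0.74635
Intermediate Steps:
f(X) = 1/(1 + X) (f(X) = 1/(X + 1) = 1/(1 + X))
-2702/(-3817) + f(25) = -2702/(-3817) + 1/(1 + 25) = -2702*(-1/3817) + 1/26 = 2702/3817 + 1/26 = 74069/99242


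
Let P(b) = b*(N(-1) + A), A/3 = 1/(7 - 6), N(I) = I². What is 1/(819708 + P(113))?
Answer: 1/820160 ≈ 1.2193e-6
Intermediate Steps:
A = 3 (A = 3/(7 - 6) = 3/1 = 3*1 = 3)
P(b) = 4*b (P(b) = b*((-1)² + 3) = b*(1 + 3) = b*4 = 4*b)
1/(819708 + P(113)) = 1/(819708 + 4*113) = 1/(819708 + 452) = 1/820160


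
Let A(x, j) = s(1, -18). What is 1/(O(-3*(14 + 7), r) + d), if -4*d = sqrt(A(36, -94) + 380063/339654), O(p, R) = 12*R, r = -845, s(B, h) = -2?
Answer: -11021092992/111753882998729 + 4*I*sqrt(101639761230)/558769414993645 ≈ -9.8619e-5 + 2.2822e-9*I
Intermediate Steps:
A(x, j) = -2
d = -I*sqrt(101639761230)/1358616 (d = -sqrt(-2 + 380063/339654)/4 = -I*sqrt(101639761230)/1358616 ≈ -0.23466*I)
1/(O(-3*(14 + 7), r) + d) = 1/(12*(-845) - I*sqrt(101639761230)/1358616) = 1/(-10140 - I*sqrt(101639761230)/1358616)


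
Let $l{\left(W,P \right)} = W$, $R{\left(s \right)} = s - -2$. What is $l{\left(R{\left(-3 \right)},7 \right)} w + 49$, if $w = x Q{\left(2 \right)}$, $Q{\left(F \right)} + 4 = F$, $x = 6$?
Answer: $61$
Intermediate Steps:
$Q{\left(F \right)} = -4 + F$
$w = -12$ ($w = 6 \left(-4 + 2\right) = 6 \left(-2\right) = -12$)
$R{\left(s \right)} = 2 + s$ ($R{\left(s \right)} = s + 2 = 2 + s$)
$l{\left(R{\left(-3 \right)},7 \right)} w + 49 = \left(2 - 3\right) \left(-12\right) + 49 = \left(-1\right) \left(-12\right) + 49 = 12 + 49 = 61$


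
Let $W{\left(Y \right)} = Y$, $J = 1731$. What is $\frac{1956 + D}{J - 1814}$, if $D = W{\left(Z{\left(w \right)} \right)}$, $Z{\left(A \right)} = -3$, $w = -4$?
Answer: $- \frac{1953}{83} \approx -23.53$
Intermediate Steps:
$D = -3$
$\frac{1956 + D}{J - 1814} = \frac{1956 - 3}{1731 - 1814} = \frac{1953}{-83} = 1953 \left(- \frac{1}{83}\right) = - \frac{1953}{83}$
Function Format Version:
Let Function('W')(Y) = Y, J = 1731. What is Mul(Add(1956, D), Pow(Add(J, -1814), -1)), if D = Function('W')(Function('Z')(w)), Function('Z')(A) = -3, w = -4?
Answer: Rational(-1953, 83) ≈ -23.530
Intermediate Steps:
D = -3
Mul(Add(1956, D), Pow(Add(J, -1814), -1)) = Mul(Add(1956, -3), Pow(Add(1731, -1814), -1)) = Mul(1953, Pow(-83, -1)) = Mul(1953, Rational(-1, 83)) = Rational(-1953, 83)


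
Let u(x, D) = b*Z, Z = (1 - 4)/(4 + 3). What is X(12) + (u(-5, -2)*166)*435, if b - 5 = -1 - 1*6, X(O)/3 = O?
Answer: 433512/7 ≈ 61930.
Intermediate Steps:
X(O) = 3*O
b = -2 (b = 5 + (-1 - 1*6) = 5 + (-1 - 6) = 5 - 7 = -2)
Z = -3/7 ≈ -0.42857
u(x, D) = 6/7 (u(x, D) = -2*(-3/7) = 6/7)
X(12) + (u(-5, -2)*166)*435 = 3*12 + ((6/7)*166)*435 = 36 + (996/7)*435 = 36 + 433260/7 = 433512/7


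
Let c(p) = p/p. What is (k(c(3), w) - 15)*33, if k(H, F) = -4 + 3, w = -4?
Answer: -528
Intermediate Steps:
c(p) = 1
k(H, F) = -1
(k(c(3), w) - 15)*33 = (-1 - 15)*33 = -16*33 = -528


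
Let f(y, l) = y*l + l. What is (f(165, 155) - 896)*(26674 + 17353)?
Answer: 1093366518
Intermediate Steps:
f(y, l) = l + l*y (f(y, l) = l*y + l = l + l*y)
(f(165, 155) - 896)*(26674 + 17353) = (155*(1 + 165) - 896)*(26674 + 17353) = (155*166 - 896)*44027 = (25730 - 896)*44027 = 24834*44027 = 1093366518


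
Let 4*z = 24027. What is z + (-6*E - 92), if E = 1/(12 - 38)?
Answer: 307579/52 ≈ 5915.0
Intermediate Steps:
z = 24027/4 (z = (¼)*24027 = 24027/4 ≈ 6006.8)
E = -1/26 (E = 1/(-26) = -1/26 ≈ -0.038462)
z + (-6*E - 92) = 24027/4 + (-6*(-1/26) - 92) = 24027/4 + (3/13 - 92) = 24027/4 - 1193/13 = 307579/52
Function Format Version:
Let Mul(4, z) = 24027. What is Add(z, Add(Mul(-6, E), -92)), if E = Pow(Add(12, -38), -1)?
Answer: Rational(307579, 52) ≈ 5915.0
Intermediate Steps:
z = Rational(24027, 4) (z = Mul(Rational(1, 4), 24027) = Rational(24027, 4) ≈ 6006.8)
E = Rational(-1, 26) (E = Pow(-26, -1) = Rational(-1, 26) ≈ -0.038462)
Add(z, Add(Mul(-6, E), -92)) = Add(Rational(24027, 4), Add(Mul(-6, Rational(-1, 26)), -92)) = Add(Rational(24027, 4), Add(Rational(3, 13), -92)) = Add(Rational(24027, 4), Rational(-1193, 13)) = Rational(307579, 52)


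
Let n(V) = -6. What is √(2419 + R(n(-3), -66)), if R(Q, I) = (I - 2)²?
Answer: √7043 ≈ 83.923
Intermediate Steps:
R(Q, I) = (-2 + I)²
√(2419 + R(n(-3), -66)) = √(2419 + (-2 - 66)²) = √(2419 + (-68)²) = √(2419 + 4624) = √7043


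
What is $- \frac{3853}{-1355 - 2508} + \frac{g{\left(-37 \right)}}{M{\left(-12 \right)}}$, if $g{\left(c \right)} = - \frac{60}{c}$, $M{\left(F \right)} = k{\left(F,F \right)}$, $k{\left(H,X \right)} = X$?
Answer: $\frac{123246}{142931} \approx 0.86228$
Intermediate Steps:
$M{\left(F \right)} = F$
$- \frac{3853}{-1355 - 2508} + \frac{g{\left(-37 \right)}}{M{\left(-12 \right)}} = - \frac{3853}{-1355 - 2508} + \frac{\left(-60\right) \frac{1}{-37}}{-12} = - \frac{3853}{-1355 - 2508} + \left(-60\right) \left(- \frac{1}{37}\right) \left(- \frac{1}{12}\right) = - \frac{3853}{-3863} + \frac{60}{37} \left(- \frac{1}{12}\right) = \left(-3853\right) \left(- \frac{1}{3863}\right) - \frac{5}{37} = \frac{3853}{3863} - \frac{5}{37} = \frac{123246}{142931}$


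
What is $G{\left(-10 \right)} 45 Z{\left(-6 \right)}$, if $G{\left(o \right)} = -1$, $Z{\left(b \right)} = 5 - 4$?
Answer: $-45$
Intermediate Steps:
$Z{\left(b \right)} = 1$
$G{\left(-10 \right)} 45 Z{\left(-6 \right)} = \left(-1\right) 45 \cdot 1 = \left(-45\right) 1 = -45$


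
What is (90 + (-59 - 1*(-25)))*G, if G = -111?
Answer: -6216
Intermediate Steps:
(90 + (-59 - 1*(-25)))*G = (90 + (-59 - 1*(-25)))*(-111) = (90 + (-59 + 25))*(-111) = (90 - 34)*(-111) = 56*(-111) = -6216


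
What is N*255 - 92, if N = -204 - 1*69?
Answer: -69707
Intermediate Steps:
N = -273 (N = -204 - 69 = -273)
N*255 - 92 = -273*255 - 92 = -69615 - 92 = -69707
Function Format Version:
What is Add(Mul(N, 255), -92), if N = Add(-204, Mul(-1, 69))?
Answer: -69707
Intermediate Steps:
N = -273 (N = Add(-204, -69) = -273)
Add(Mul(N, 255), -92) = Add(Mul(-273, 255), -92) = Add(-69615, -92) = -69707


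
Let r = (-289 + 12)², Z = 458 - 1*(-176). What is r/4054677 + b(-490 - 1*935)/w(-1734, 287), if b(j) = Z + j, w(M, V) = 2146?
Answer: -3042589073/8701336842 ≈ -0.34967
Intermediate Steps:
Z = 634 (Z = 458 + 176 = 634)
r = 76729 (r = (-277)² = 76729)
b(j) = 634 + j
r/4054677 + b(-490 - 1*935)/w(-1734, 287) = 76729/4054677 + (634 + (-490 - 1*935))/2146 = 76729*(1/4054677) + (634 + (-490 - 935))*(1/2146) = 76729/4054677 + (634 - 1425)*(1/2146) = 76729/4054677 - 791*1/2146 = 76729/4054677 - 791/2146 = -3042589073/8701336842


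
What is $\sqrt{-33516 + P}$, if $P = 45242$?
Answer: $\sqrt{11726} \approx 108.29$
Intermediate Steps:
$\sqrt{-33516 + P} = \sqrt{-33516 + 45242} = \sqrt{11726}$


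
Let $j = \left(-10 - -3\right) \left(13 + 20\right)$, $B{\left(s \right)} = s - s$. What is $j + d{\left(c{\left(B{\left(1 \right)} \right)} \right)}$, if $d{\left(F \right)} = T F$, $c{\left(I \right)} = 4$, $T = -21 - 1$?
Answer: $-319$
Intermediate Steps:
$B{\left(s \right)} = 0$
$T = -22$
$j = -231$ ($j = \left(-10 + 3\right) 33 = \left(-7\right) 33 = -231$)
$d{\left(F \right)} = - 22 F$
$j + d{\left(c{\left(B{\left(1 \right)} \right)} \right)} = -231 - 88 = -319$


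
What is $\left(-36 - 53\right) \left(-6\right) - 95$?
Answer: $439$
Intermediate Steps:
$\left(-36 - 53\right) \left(-6\right) - 95 = \left(-89\right) \left(-6\right) - 95 = 534 - 95 = 439$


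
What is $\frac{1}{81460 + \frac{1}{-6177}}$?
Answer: $\frac{6177}{503178419} \approx 1.2276 \cdot 10^{-5}$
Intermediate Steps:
$\frac{1}{81460 + \frac{1}{-6177}} = \frac{1}{81460 - \frac{1}{6177}} = \frac{1}{\frac{503178419}{6177}} = \frac{6177}{503178419}$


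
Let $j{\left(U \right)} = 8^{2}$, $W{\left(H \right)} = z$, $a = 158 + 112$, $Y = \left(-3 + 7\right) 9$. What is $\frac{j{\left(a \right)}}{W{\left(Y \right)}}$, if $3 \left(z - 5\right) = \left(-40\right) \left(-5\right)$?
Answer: $\frac{192}{215} \approx 0.89302$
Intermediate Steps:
$Y = 36$ ($Y = 4 \cdot 9 = 36$)
$a = 270$
$z = \frac{215}{3}$ ($z = 5 + \frac{\left(-40\right) \left(-5\right)}{3} = 5 + \frac{1}{3} \cdot 200 = 5 + \frac{200}{3} = \frac{215}{3} \approx 71.667$)
$W{\left(H \right)} = \frac{215}{3}$
$j{\left(U \right)} = 64$
$\frac{j{\left(a \right)}}{W{\left(Y \right)}} = \frac{64}{\frac{215}{3}} = 64 \cdot \frac{3}{215} = \frac{192}{215}$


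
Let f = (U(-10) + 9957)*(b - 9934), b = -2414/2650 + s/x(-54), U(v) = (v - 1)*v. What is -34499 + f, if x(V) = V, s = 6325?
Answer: -7242891408151/71550 ≈ -1.0123e+8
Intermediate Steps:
U(v) = v*(-1 + v) (U(v) = (-1 + v)*v = v*(-1 + v))
b = -8445803/71550 (b = -2414/2650 + 6325/(-54) = -2414*1/2650 + 6325*(-1/54) = -1207/1325 - 6325/54 = -8445803/71550 ≈ -118.04)
f = -7240423004701/71550 (f = (-10*(-1 - 10) + 9957)*(-8445803/71550 - 9934) = (-10*(-11) + 9957)*(-719223503/71550) = (110 + 9957)*(-719223503/71550) = 10067*(-719223503/71550) = -7240423004701/71550 ≈ -1.0119e+8)
-34499 + f = -34499 - 7240423004701/71550 = -7242891408151/71550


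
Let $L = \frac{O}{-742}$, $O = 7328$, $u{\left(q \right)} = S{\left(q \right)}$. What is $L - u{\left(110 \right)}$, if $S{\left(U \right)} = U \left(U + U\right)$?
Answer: $- \frac{8981864}{371} \approx -24210.0$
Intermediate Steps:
$S{\left(U \right)} = 2 U^{2}$ ($S{\left(U \right)} = U 2 U = 2 U^{2}$)
$u{\left(q \right)} = 2 q^{2}$
$L = - \frac{3664}{371}$ ($L = \frac{7328}{-742} = 7328 \left(- \frac{1}{742}\right) = - \frac{3664}{371} \approx -9.876$)
$L - u{\left(110 \right)} = - \frac{3664}{371} - 2 \cdot 110^{2} = - \frac{3664}{371} - 2 \cdot 12100 = - \frac{3664}{371} - 24200 = - \frac{8981864}{371}$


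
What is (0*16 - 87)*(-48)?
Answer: 4176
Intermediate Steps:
(0*16 - 87)*(-48) = (0 - 87)*(-48) = -87*(-48) = 4176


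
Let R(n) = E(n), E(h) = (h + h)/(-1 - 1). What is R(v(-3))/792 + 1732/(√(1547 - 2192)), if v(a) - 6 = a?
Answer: -1/264 - 1732*I*√645/645 ≈ -0.0037879 - 68.197*I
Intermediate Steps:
E(h) = -h (E(h) = (2*h)/(-2) = (2*h)*(-½) = -h)
v(a) = 6 + a
R(n) = -n
R(v(-3))/792 + 1732/(√(1547 - 2192)) = -(6 - 3)/792 + 1732/(√(1547 - 2192)) = -1*3*(1/792) + 1732/(√(-645)) = -3*1/792 + 1732/((I*√645)) = -1/264 + 1732*(-I*√645/645) = -1/264 - 1732*I*√645/645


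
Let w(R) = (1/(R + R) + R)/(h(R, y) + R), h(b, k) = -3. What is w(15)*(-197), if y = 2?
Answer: -88847/360 ≈ -246.80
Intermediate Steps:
w(R) = (R + 1/(2*R))/(-3 + R) (w(R) = (1/(R + R) + R)/(-3 + R) = (1/(2*R) + R)/(-3 + R) = (R + 1/(2*R))/(-3 + R))
w(15)*(-197) = ((1/2 + 15**2)/(15*(-3 + 15)))*(-197) = ((1/15)*(1/2 + 225)/12)*(-197) = ((1/15)*(1/12)*(451/2))*(-197) = (451/360)*(-197) = -88847/360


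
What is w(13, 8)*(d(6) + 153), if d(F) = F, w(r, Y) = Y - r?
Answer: -795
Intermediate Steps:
w(13, 8)*(d(6) + 153) = (8 - 1*13)*(6 + 153) = (8 - 13)*159 = -5*159 = -795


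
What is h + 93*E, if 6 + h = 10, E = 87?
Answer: 8095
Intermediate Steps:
h = 4 (h = -6 + 10 = 4)
h + 93*E = 4 + 93*87 = 4 + 8091 = 8095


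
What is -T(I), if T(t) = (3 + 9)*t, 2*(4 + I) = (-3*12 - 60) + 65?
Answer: 234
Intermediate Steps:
I = -39/2 (I = -4 + ((-3*12 - 60) + 65)/2 = -4 + ((-36 - 60) + 65)/2 = -4 + (-96 + 65)/2 = -4 + (½)*(-31) = -4 - 31/2 = -39/2 ≈ -19.500)
T(t) = 12*t
-T(I) = -12*(-39)/2 = -1*(-234) = 234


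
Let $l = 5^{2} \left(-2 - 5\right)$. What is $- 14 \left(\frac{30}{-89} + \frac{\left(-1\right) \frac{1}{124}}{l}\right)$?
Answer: $\frac{650911}{137950} \approx 4.7185$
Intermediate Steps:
$l = -175$ ($l = 25 \left(-7\right) = -175$)
$- 14 \left(\frac{30}{-89} + \frac{\left(-1\right) \frac{1}{124}}{l}\right) = - 14 \left(\frac{30}{-89} + \frac{\left(-1\right) \frac{1}{124}}{-175}\right) = - 14 \left(30 \left(- \frac{1}{89}\right) + \left(-1\right) \frac{1}{124} \left(- \frac{1}{175}\right)\right) = - 14 \left(- \frac{30}{89} - - \frac{1}{21700}\right) = - 14 \left(- \frac{30}{89} + \frac{1}{21700}\right) = \left(-14\right) \left(- \frac{650911}{1931300}\right) = \frac{650911}{137950}$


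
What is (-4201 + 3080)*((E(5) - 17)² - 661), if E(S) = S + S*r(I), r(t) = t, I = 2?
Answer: 736497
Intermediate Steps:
E(S) = 3*S (E(S) = S + S*2 = S + 2*S = 3*S)
(-4201 + 3080)*((E(5) - 17)² - 661) = (-4201 + 3080)*((3*5 - 17)² - 661) = -1121*((15 - 17)² - 661) = -1121*((-2)² - 661) = -1121*(4 - 661) = -1121*(-657) = 736497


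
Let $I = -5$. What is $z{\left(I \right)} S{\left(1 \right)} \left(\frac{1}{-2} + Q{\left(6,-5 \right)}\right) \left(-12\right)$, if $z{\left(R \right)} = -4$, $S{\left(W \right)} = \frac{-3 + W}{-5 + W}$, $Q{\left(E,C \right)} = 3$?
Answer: $60$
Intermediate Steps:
$S{\left(W \right)} = \frac{-3 + W}{-5 + W}$
$z{\left(I \right)} S{\left(1 \right)} \left(\frac{1}{-2} + Q{\left(6,-5 \right)}\right) \left(-12\right) = - 4 \frac{-3 + 1}{-5 + 1} \left(\frac{1}{-2} + 3\right) \left(-12\right) = - 4 \frac{1}{-4} \left(-2\right) \left(- \frac{1}{2} + 3\right) \left(-12\right) = - 4 \left(- \frac{1}{4}\right) \left(-2\right) \frac{5}{2} \left(-12\right) = - 4 \cdot \frac{1}{2} \cdot \frac{5}{2} \left(-12\right) = \left(-4\right) \frac{5}{4} \left(-12\right) = \left(-5\right) \left(-12\right) = 60$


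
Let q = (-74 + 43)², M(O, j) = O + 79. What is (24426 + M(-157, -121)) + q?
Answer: 25309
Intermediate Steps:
M(O, j) = 79 + O
q = 961 (q = (-31)² = 961)
(24426 + M(-157, -121)) + q = (24426 + (79 - 157)) + 961 = (24426 - 78) + 961 = 24348 + 961 = 25309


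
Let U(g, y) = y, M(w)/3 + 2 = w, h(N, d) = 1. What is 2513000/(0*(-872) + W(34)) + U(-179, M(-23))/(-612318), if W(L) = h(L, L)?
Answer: 512918378025/204106 ≈ 2.5130e+6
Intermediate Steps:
M(w) = -6 + 3*w
W(L) = 1
2513000/(0*(-872) + W(34)) + U(-179, M(-23))/(-612318) = 2513000/(0*(-872) + 1) + (-6 + 3*(-23))/(-612318) = 2513000/(0 + 1) + (-6 - 69)*(-1/612318) = 2513000/1 - 75*(-1/612318) = 2513000*1 + 25/204106 = 2513000 + 25/204106 = 512918378025/204106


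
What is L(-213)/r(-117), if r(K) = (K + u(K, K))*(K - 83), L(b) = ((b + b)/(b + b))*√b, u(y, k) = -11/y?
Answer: 117*I*√213/2735600 ≈ 0.0006242*I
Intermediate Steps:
L(b) = √b (L(b) = ((2*b)/((2*b)))*√b = ((2*b)*(1/(2*b)))*√b = 1*√b = √b)
r(K) = (-83 + K)*(K - 11/K) (r(K) = (K - 11/K)*(K - 83) = (K - 11/K)*(-83 + K) = (-83 + K)*(K - 11/K))
L(-213)/r(-117) = √(-213)/(-11 + (-117)² - 83*(-117) + 913/(-117)) = (I*√213)/(-11 + 13689 + 9711 + 913*(-1/117)) = (I*√213)/(-11 + 13689 + 9711 - 913/117) = (I*√213)/(2735600/117) = (I*√213)*(117/2735600) = 117*I*√213/2735600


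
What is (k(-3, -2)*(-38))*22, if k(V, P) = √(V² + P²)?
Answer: -836*√13 ≈ -3014.2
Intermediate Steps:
k(V, P) = √(P² + V²)
(k(-3, -2)*(-38))*22 = (√((-2)² + (-3)²)*(-38))*22 = (√(4 + 9)*(-38))*22 = (√13*(-38))*22 = -38*√13*22 = -836*√13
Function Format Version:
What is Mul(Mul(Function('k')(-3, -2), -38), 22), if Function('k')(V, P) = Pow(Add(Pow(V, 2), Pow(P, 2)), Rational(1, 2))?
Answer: Mul(-836, Pow(13, Rational(1, 2))) ≈ -3014.2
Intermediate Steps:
Function('k')(V, P) = Pow(Add(Pow(P, 2), Pow(V, 2)), Rational(1, 2))
Mul(Mul(Function('k')(-3, -2), -38), 22) = Mul(Mul(Pow(Add(Pow(-2, 2), Pow(-3, 2)), Rational(1, 2)), -38), 22) = Mul(Mul(Pow(Add(4, 9), Rational(1, 2)), -38), 22) = Mul(Mul(Pow(13, Rational(1, 2)), -38), 22) = Mul(Mul(-38, Pow(13, Rational(1, 2))), 22) = Mul(-836, Pow(13, Rational(1, 2)))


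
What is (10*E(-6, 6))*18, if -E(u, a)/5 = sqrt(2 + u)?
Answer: -1800*I ≈ -1800.0*I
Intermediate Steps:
E(u, a) = -5*sqrt(2 + u)
(10*E(-6, 6))*18 = (10*(-5*sqrt(2 - 6)))*18 = (10*(-10*I))*18 = -100*I*18 = -1800*I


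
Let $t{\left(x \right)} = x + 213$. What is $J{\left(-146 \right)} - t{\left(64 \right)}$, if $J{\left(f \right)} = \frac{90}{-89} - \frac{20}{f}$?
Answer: $- \frac{1805349}{6497} \approx -277.87$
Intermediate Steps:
$t{\left(x \right)} = 213 + x$
$J{\left(f \right)} = - \frac{90}{89} - \frac{20}{f}$ ($J{\left(f \right)} = 90 \left(- \frac{1}{89}\right) - \frac{20}{f} = - \frac{90}{89} - \frac{20}{f}$)
$J{\left(-146 \right)} - t{\left(64 \right)} = \left(- \frac{90}{89} - \frac{20}{-146}\right) - \left(213 + 64\right) = \left(- \frac{90}{89} - - \frac{10}{73}\right) - 277 = \left(- \frac{90}{89} + \frac{10}{73}\right) - 277 = - \frac{5680}{6497} - 277 = - \frac{1805349}{6497}$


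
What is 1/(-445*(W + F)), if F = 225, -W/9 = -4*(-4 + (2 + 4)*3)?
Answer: -1/324405 ≈ -3.0826e-6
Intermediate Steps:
W = 504 (W = -(-36)*(-4 + (2 + 4)*3) = -(-36)*(-4 + 6*3) = -(-36)*(-4 + 18) = -(-36)*14 = -9*(-56) = 504)
1/(-445*(W + F)) = 1/(-445*(504 + 225)) = 1/(-445*729) = 1/(-324405) = -1/324405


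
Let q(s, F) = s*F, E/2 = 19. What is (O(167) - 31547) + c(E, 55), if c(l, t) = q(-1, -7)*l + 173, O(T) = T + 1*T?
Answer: -30774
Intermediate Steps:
E = 38 (E = 2*19 = 38)
q(s, F) = F*s
O(T) = 2*T (O(T) = T + T = 2*T)
c(l, t) = 173 + 7*l (c(l, t) = (-7*(-1))*l + 173 = 7*l + 173 = 173 + 7*l)
(O(167) - 31547) + c(E, 55) = (2*167 - 31547) + (173 + 7*38) = (334 - 31547) + (173 + 266) = -31213 + 439 = -30774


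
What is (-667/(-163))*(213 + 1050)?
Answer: 842421/163 ≈ 5168.2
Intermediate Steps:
(-667/(-163))*(213 + 1050) = -667*(-1/163)*1263 = (667/163)*1263 = 842421/163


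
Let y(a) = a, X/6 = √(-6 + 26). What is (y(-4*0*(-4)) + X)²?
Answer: 720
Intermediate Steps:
X = 12*√5 (X = 6*√(-6 + 26) = 6*√20 = 6*(2*√5) = 12*√5 ≈ 26.833)
(y(-4*0*(-4)) + X)² = (-4*0*(-4) + 12*√5)² = (0*(-4) + 12*√5)² = (0 + 12*√5)² = (12*√5)² = 720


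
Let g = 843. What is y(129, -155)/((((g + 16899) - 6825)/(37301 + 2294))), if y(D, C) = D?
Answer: 1702585/3639 ≈ 467.87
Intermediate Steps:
y(129, -155)/((((g + 16899) - 6825)/(37301 + 2294))) = 129/((((843 + 16899) - 6825)/(37301 + 2294))) = 129/(((17742 - 6825)/39595)) = 129/((10917*(1/39595))) = 129/(10917/39595) = 129*(39595/10917) = 1702585/3639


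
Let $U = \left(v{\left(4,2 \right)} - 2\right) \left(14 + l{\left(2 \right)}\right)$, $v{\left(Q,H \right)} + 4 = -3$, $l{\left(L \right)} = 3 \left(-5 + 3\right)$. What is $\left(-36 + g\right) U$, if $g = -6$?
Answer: $3024$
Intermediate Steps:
$l{\left(L \right)} = -6$ ($l{\left(L \right)} = 3 \left(-2\right) = -6$)
$v{\left(Q,H \right)} = -7$ ($v{\left(Q,H \right)} = -4 - 3 = -7$)
$U = -72$ ($U = \left(-7 - 2\right) \left(14 - 6\right) = \left(-9\right) 8 = -72$)
$\left(-36 + g\right) U = \left(-36 - 6\right) \left(-72\right) = \left(-42\right) \left(-72\right) = 3024$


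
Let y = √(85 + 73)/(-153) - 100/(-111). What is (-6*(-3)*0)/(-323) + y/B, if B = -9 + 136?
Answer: 100/14097 - √158/19431 ≈ 0.0064468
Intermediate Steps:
B = 127
y = 100/111 - √158/153 (y = √158*(-1/153) - 100*(-1/111) = -√158/153 + 100/111 = 100/111 - √158/153 ≈ 0.81875)
(-6*(-3)*0)/(-323) + y/B = (-6*(-3)*0)/(-323) + (100/111 - √158/153)/127 = (18*0)*(-1/323) + (100/111 - √158/153)*(1/127) = 0*(-1/323) + (100/14097 - √158/19431) = 0 + (100/14097 - √158/19431) = 100/14097 - √158/19431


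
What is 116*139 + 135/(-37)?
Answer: 596453/37 ≈ 16120.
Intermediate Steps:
116*139 + 135/(-37) = 16124 + 135*(-1/37) = 16124 - 135/37 = 596453/37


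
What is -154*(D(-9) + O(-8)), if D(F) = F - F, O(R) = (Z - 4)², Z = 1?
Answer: -1386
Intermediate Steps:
O(R) = 9 (O(R) = (1 - 4)² = (-3)² = 9)
D(F) = 0
-154*(D(-9) + O(-8)) = -154*(0 + 9) = -154*9 = -1386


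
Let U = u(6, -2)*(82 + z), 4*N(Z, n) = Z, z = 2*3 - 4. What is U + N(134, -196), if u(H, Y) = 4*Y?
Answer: -1277/2 ≈ -638.50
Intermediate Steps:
z = 2 (z = 6 - 4 = 2)
N(Z, n) = Z/4
U = -672 (U = (4*(-2))*(82 + 2) = -8*84 = -672)
U + N(134, -196) = -672 + (1/4)*134 = -672 + 67/2 = -1277/2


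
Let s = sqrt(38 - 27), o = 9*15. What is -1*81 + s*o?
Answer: -81 + 135*sqrt(11) ≈ 366.74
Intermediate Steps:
o = 135
s = sqrt(11) ≈ 3.3166
-1*81 + s*o = -1*81 + sqrt(11)*135 = -81 + 135*sqrt(11)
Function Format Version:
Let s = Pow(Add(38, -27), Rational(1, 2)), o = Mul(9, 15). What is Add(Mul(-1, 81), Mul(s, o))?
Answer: Add(-81, Mul(135, Pow(11, Rational(1, 2)))) ≈ 366.74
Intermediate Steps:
o = 135
s = Pow(11, Rational(1, 2)) ≈ 3.3166
Add(Mul(-1, 81), Mul(s, o)) = Add(Mul(-1, 81), Mul(Pow(11, Rational(1, 2)), 135)) = Add(-81, Mul(135, Pow(11, Rational(1, 2))))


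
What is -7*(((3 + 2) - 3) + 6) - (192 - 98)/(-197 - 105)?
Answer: -8409/151 ≈ -55.689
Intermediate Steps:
-7*(((3 + 2) - 3) + 6) - (192 - 98)/(-197 - 105) = -7*((5 - 3) + 6) - 94/(-302) = -7*(2 + 6) - 94*(-1)/302 = -7*8 - 1*(-47/151) = -56 + 47/151 = -8409/151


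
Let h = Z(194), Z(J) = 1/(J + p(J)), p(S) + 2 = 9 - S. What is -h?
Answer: -⅐ ≈ -0.14286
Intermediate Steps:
p(S) = 7 - S (p(S) = -2 + (9 - S) = 7 - S)
Z(J) = ⅐ (Z(J) = 1/(J + (7 - J)) = 1/7 = ⅐)
h = ⅐ ≈ 0.14286
-h = -1*⅐ = -⅐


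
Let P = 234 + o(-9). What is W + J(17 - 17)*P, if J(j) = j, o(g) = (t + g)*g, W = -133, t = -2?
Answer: -133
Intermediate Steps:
o(g) = g*(-2 + g) (o(g) = (-2 + g)*g = g*(-2 + g))
P = 333 (P = 234 - 9*(-2 - 9) = 234 - 9*(-11) = 234 + 99 = 333)
W + J(17 - 17)*P = -133 + (17 - 17)*333 = -133 + 0*333 = -133 + 0 = -133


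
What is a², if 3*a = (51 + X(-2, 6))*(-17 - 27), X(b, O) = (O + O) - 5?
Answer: 6512704/9 ≈ 7.2363e+5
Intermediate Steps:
X(b, O) = -5 + 2*O (X(b, O) = 2*O - 5 = -5 + 2*O)
a = -2552/3 (a = ((51 + (-5 + 2*6))*(-17 - 27))/3 = ((51 + (-5 + 12))*(-44))/3 = ((51 + 7)*(-44))/3 = (58*(-44))/3 = (⅓)*(-2552) = -2552/3 ≈ -850.67)
a² = (-2552/3)² = 6512704/9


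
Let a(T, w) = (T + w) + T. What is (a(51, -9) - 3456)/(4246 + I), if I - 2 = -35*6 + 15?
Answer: -1121/1351 ≈ -0.82976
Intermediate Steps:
a(T, w) = w + 2*T
I = -193 (I = 2 + (-35*6 + 15) = 2 + (-210 + 15) = 2 - 195 = -193)
(a(51, -9) - 3456)/(4246 + I) = ((-9 + 2*51) - 3456)/(4246 - 193) = ((-9 + 102) - 3456)/4053 = (93 - 3456)*(1/4053) = -3363*1/4053 = -1121/1351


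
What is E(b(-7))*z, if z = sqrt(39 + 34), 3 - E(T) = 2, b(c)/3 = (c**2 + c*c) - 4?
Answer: sqrt(73) ≈ 8.5440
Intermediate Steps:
b(c) = -12 + 6*c**2 (b(c) = 3*((c**2 + c*c) - 4) = 3*((c**2 + c**2) - 4) = 3*(2*c**2 - 4) = 3*(-4 + 2*c**2) = -12 + 6*c**2)
E(T) = 1 (E(T) = 3 - 1*2 = 3 - 2 = 1)
z = sqrt(73) ≈ 8.5440
E(b(-7))*z = 1*sqrt(73) = sqrt(73)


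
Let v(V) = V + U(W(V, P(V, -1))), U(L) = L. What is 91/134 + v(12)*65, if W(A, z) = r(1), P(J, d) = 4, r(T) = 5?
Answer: 148161/134 ≈ 1105.7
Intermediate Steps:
W(A, z) = 5
v(V) = 5 + V (v(V) = V + 5 = 5 + V)
91/134 + v(12)*65 = 91/134 + (5 + 12)*65 = 91*(1/134) + 17*65 = 91/134 + 1105 = 148161/134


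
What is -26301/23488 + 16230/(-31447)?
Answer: -1208297787/738627136 ≈ -1.6359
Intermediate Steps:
-26301/23488 + 16230/(-31447) = -26301*1/23488 + 16230*(-1/31447) = -26301/23488 - 16230/31447 = -1208297787/738627136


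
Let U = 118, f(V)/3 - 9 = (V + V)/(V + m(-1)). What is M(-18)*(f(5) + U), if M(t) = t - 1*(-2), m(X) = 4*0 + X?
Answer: -2440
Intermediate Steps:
m(X) = X (m(X) = 0 + X = X)
f(V) = 27 + 6*V/(-1 + V) (f(V) = 27 + 3*((V + V)/(V - 1)) = 27 + 3*((2*V)/(-1 + V)) = 27 + 3*(2*V/(-1 + V)) = 27 + 6*V/(-1 + V))
M(t) = 2 + t (M(t) = t + 2 = 2 + t)
M(-18)*(f(5) + U) = (2 - 18)*(3*(-9 + 11*5)/(-1 + 5) + 118) = -16*(3*(-9 + 55)/4 + 118) = -16*(3*(¼)*46 + 118) = -16*(69/2 + 118) = -16*305/2 = -2440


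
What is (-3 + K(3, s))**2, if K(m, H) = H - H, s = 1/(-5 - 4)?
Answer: 9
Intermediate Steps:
s = -1/9 (s = 1/(-9) = -1/9 ≈ -0.11111)
K(m, H) = 0
(-3 + K(3, s))**2 = (-3 + 0)**2 = (-3)**2 = 9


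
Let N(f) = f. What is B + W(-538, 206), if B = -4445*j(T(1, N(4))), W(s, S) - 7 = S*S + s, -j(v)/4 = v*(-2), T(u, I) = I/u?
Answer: -100335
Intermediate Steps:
j(v) = 8*v (j(v) = -4*v*(-2) = -(-8)*v = 8*v)
W(s, S) = 7 + s + S**2 (W(s, S) = 7 + (S*S + s) = 7 + (S**2 + s) = 7 + (s + S**2) = 7 + s + S**2)
B = -142240 (B = -35560*4/1 = -35560*4*1 = -35560*4 = -4445*32 = -142240)
B + W(-538, 206) = -142240 + (7 - 538 + 206**2) = -142240 + (7 - 538 + 42436) = -142240 + 41905 = -100335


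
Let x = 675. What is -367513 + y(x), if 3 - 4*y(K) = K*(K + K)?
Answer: -2381299/4 ≈ -5.9533e+5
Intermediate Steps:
y(K) = 3/4 - K**2/2 (y(K) = 3/4 - K*(K + K)/4 = 3/4 - K*2*K/4 = 3/4 - K**2/2)
-367513 + y(x) = -367513 + (3/4 - 1/2*675**2) = -367513 + (3/4 - 1/2*455625) = -367513 + (3/4 - 455625/2) = -367513 - 911247/4 = -2381299/4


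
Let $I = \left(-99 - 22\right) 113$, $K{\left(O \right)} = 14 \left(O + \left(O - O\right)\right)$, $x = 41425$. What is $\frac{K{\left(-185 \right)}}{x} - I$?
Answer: $\frac{113280287}{8285} \approx 13673.0$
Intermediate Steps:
$K{\left(O \right)} = 14 O$ ($K{\left(O \right)} = 14 \left(O + 0\right) = 14 O$)
$I = -13673$ ($I = \left(-121\right) 113 = -13673$)
$\frac{K{\left(-185 \right)}}{x} - I = \frac{14 \left(-185\right)}{41425} - -13673 = \left(-2590\right) \frac{1}{41425} + 13673 = - \frac{518}{8285} + 13673 = \frac{113280287}{8285}$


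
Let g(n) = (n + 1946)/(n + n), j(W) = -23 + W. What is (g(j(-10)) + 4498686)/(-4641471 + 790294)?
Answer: -296911363/254177682 ≈ -1.1681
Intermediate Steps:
g(n) = (1946 + n)/(2*n) (g(n) = (1946 + n)/((2*n)) = (1946 + n)*(1/(2*n)) = (1946 + n)/(2*n))
(g(j(-10)) + 4498686)/(-4641471 + 790294) = ((1946 + (-23 - 10))/(2*(-23 - 10)) + 4498686)/(-4641471 + 790294) = ((1/2)*(1946 - 33)/(-33) + 4498686)/(-3851177) = ((1/2)*(-1/33)*1913 + 4498686)*(-1/3851177) = (-1913/66 + 4498686)*(-1/3851177) = (296911363/66)*(-1/3851177) = -296911363/254177682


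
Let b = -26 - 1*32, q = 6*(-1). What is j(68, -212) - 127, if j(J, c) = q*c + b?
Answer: 1087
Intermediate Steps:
q = -6
b = -58 (b = -26 - 32 = -58)
j(J, c) = -58 - 6*c (j(J, c) = -6*c - 58 = -58 - 6*c)
j(68, -212) - 127 = (-58 - 6*(-212)) - 127 = (-58 + 1272) - 127 = 1214 - 127 = 1087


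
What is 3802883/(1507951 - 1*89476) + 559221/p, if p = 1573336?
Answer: 6776453735663/2231737782600 ≈ 3.0364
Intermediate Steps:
3802883/(1507951 - 1*89476) + 559221/p = 3802883/(1507951 - 1*89476) + 559221/1573336 = 3802883/(1507951 - 89476) + 559221*(1/1573336) = 3802883/1418475 + 559221/1573336 = 6776453735663/2231737782600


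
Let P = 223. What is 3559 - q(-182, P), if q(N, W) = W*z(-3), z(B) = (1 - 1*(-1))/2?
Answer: 3336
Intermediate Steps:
z(B) = 1 (z(B) = (1 + 1)*(1/2) = 2*(1/2) = 1)
q(N, W) = W (q(N, W) = W*1 = W)
3559 - q(-182, P) = 3559 - 1*223 = 3559 - 223 = 3336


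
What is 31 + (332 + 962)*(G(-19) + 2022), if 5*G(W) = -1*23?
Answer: 13052733/5 ≈ 2.6105e+6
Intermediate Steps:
G(W) = -23/5 (G(W) = (-1*23)/5 = (1/5)*(-23) = -23/5)
31 + (332 + 962)*(G(-19) + 2022) = 31 + (332 + 962)*(-23/5 + 2022) = 31 + 1294*(10087/5) = 31 + 13052578/5 = 13052733/5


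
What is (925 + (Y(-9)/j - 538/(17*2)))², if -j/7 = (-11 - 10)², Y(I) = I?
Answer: 28105107030625/34000561 ≈ 8.2661e+5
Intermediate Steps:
j = -3087 (j = -7*(-11 - 10)² = -7*(-21)² = -7*441 = -3087)
(925 + (Y(-9)/j - 538/(17*2)))² = (925 + (-9/(-3087) - 538/(17*2)))² = (925 + (-9*(-1/3087) - 538/34))² = (925 + (1/343 - 538*1/34))² = (925 + (1/343 - 269/17))² = (925 - 92250/5831)² = (5301425/5831)² = 28105107030625/34000561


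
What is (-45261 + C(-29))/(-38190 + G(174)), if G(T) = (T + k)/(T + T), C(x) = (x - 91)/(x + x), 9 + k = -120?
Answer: 1750012/1476675 ≈ 1.1851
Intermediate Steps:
k = -129 (k = -9 - 120 = -129)
C(x) = (-91 + x)/(2*x) (C(x) = (-91 + x)/((2*x)) = (-91 + x)*(1/(2*x)) = (-91 + x)/(2*x))
G(T) = (-129 + T)/(2*T) (G(T) = (T - 129)/(T + T) = (-129 + T)/((2*T)) = (-129 + T)*(1/(2*T)) = (-129 + T)/(2*T))
(-45261 + C(-29))/(-38190 + G(174)) = (-45261 + (½)*(-91 - 29)/(-29))/(-38190 + (½)*(-129 + 174)/174) = (-45261 + (½)*(-1/29)*(-120))/(-38190 + (½)*(1/174)*45) = (-45261 + 60/29)/(-38190 + 15/116) = -1312509/(29*(-4430025/116)) = -1312509/29*(-116/4430025) = 1750012/1476675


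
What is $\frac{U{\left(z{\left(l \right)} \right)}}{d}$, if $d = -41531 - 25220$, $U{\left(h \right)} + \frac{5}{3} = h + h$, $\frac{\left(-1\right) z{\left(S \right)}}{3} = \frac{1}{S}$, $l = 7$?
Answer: $\frac{53}{1401771} \approx 3.7809 \cdot 10^{-5}$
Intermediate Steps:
$z{\left(S \right)} = - \frac{3}{S}$
$U{\left(h \right)} = - \frac{5}{3} + 2 h$ ($U{\left(h \right)} = - \frac{5}{3} + \left(h + h\right) = - \frac{5}{3} + 2 h$)
$d = -66751$ ($d = -41531 - 25220 = -66751$)
$\frac{U{\left(z{\left(l \right)} \right)}}{d} = \frac{- \frac{5}{3} + 2 \left(- \frac{3}{7}\right)}{-66751} = \left(- \frac{5}{3} + 2 \left(\left(-3\right) \frac{1}{7}\right)\right) \left(- \frac{1}{66751}\right) = \left(- \frac{5}{3} + 2 \left(- \frac{3}{7}\right)\right) \left(- \frac{1}{66751}\right) = \left(- \frac{5}{3} - \frac{6}{7}\right) \left(- \frac{1}{66751}\right) = \left(- \frac{53}{21}\right) \left(- \frac{1}{66751}\right) = \frac{53}{1401771}$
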